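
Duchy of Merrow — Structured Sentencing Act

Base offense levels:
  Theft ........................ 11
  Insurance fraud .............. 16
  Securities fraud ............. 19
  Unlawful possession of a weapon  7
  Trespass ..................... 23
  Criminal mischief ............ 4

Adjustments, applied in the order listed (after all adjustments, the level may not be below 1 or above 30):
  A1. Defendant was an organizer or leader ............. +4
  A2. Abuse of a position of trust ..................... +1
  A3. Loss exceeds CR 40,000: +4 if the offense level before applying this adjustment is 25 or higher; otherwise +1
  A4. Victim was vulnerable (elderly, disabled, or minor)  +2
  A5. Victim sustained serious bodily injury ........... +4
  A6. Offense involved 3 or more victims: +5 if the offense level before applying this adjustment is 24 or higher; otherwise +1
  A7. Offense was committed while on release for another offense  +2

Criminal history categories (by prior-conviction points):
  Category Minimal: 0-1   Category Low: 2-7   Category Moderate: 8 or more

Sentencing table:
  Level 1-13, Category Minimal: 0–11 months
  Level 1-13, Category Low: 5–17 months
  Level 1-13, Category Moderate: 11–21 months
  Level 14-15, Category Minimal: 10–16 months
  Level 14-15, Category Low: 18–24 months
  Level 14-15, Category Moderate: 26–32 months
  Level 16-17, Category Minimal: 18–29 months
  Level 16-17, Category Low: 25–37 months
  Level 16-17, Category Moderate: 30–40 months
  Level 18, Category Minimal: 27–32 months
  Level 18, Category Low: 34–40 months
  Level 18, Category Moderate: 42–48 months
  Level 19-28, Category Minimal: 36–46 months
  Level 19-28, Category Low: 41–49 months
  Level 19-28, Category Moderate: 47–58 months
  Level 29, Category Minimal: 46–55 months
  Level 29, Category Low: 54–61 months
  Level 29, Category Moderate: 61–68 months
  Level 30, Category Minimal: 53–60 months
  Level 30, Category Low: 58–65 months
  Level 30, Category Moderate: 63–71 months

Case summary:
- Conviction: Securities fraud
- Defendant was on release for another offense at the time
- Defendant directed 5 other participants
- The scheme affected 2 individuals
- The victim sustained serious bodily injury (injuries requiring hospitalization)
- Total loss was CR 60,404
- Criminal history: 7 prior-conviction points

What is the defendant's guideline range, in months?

58-65 months

Base offense level for securities fraud: 19.
A1 applies: 19 + 4 = 23.
A2 does not apply.
A3 applies (level before this adjustment is 23 < 25, so +1): 23 + 1 = 24.
A4 does not apply.
A5 applies: 24 + 4 = 28.
A6 does not apply.
A7 applies: 28 + 2 = 30.
Final offense level: 30.
Criminal history: 7 prior points → Category Low (2-7).
Level 30 falls in the 30 band.
Grid: Level 30 × Category Low = 58-65 months.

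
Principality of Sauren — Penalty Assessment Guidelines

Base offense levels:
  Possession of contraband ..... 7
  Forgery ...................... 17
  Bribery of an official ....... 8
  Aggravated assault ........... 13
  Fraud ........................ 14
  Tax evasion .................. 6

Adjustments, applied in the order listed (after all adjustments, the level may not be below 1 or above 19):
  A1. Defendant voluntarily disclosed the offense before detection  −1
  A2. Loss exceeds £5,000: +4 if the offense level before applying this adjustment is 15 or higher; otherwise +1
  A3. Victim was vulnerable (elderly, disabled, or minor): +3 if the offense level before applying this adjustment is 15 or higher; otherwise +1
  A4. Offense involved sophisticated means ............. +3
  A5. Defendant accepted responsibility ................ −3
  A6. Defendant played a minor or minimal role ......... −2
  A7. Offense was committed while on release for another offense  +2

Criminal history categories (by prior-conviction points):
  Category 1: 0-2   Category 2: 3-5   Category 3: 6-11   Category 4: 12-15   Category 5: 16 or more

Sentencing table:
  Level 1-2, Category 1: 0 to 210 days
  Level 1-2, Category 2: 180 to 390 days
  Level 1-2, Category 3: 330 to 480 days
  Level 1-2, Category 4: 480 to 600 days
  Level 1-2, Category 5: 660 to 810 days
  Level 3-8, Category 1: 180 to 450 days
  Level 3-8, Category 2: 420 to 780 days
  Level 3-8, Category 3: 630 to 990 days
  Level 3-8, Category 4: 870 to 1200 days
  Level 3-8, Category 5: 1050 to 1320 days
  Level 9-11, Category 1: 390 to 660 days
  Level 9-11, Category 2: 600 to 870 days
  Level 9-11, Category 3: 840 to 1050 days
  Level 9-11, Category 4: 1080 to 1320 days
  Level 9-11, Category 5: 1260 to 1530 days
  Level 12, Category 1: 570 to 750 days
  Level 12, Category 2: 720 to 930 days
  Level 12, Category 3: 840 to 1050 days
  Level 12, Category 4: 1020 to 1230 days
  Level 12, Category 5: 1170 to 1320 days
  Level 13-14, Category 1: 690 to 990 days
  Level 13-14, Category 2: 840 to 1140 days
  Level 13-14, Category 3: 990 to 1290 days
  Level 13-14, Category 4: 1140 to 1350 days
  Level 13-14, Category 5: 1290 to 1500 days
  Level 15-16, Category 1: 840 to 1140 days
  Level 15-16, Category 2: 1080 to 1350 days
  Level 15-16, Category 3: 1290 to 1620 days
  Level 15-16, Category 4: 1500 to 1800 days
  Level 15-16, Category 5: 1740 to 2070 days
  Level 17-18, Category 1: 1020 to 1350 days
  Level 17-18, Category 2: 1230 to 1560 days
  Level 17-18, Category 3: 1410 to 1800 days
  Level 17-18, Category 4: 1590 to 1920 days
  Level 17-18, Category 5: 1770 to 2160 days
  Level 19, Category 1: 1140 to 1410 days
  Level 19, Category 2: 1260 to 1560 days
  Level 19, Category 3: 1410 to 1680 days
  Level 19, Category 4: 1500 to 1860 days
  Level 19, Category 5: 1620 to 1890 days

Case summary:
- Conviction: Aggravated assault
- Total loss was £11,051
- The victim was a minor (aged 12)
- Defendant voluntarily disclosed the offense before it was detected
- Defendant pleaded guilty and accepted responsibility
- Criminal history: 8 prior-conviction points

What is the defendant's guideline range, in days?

Base offense level for aggravated assault: 13.
A1 applies: 13 − 1 = 12.
A2 applies (level before this adjustment is 12 < 15, so +1): 12 + 1 = 13.
A3 applies (level before this adjustment is 13 < 15, so +1): 13 + 1 = 14.
A4 does not apply.
A5 applies: 14 − 3 = 11.
Final offense level: 11.
Criminal history: 8 prior points → Category 3 (6-11).
Level 11 falls in the 9-11 band.
Grid: Level 9-11 × Category 3 = 840-1050 days.

840-1050 days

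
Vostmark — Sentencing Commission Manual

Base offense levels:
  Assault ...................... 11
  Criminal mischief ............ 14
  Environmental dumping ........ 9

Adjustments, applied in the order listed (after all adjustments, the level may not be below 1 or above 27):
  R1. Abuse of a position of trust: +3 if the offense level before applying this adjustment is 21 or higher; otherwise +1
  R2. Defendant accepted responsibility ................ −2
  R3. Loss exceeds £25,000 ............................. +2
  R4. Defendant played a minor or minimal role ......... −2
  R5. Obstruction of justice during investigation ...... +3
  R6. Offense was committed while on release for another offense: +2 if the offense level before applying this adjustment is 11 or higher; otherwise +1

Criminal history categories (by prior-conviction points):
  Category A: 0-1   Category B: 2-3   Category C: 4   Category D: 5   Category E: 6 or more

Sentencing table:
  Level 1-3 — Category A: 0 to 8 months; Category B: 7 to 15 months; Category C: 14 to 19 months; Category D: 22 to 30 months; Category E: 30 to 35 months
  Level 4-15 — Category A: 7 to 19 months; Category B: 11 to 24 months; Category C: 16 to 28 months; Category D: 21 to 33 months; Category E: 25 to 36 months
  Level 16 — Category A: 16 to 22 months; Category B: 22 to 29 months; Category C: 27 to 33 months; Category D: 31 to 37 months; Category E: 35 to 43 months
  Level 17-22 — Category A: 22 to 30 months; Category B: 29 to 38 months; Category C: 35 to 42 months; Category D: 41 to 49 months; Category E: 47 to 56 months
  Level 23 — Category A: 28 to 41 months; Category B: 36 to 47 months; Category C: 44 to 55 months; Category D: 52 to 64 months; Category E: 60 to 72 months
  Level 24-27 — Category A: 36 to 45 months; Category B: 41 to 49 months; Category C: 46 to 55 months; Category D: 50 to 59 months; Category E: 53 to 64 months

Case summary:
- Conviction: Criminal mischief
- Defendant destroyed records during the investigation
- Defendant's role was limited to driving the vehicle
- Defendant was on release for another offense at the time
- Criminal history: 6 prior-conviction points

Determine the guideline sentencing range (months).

47-56 months

Base offense level for criminal mischief: 14.
R3 does not apply.
R4 applies: 14 − 2 = 12.
R5 applies: 12 + 3 = 15.
R6 applies (level before this adjustment is 15 ≥ 11, so +2): 15 + 2 = 17.
Final offense level: 17.
Criminal history: 6 prior points → Category E (6+).
Level 17 falls in the 17-22 band.
Grid: Level 17-22 × Category E = 47-56 months.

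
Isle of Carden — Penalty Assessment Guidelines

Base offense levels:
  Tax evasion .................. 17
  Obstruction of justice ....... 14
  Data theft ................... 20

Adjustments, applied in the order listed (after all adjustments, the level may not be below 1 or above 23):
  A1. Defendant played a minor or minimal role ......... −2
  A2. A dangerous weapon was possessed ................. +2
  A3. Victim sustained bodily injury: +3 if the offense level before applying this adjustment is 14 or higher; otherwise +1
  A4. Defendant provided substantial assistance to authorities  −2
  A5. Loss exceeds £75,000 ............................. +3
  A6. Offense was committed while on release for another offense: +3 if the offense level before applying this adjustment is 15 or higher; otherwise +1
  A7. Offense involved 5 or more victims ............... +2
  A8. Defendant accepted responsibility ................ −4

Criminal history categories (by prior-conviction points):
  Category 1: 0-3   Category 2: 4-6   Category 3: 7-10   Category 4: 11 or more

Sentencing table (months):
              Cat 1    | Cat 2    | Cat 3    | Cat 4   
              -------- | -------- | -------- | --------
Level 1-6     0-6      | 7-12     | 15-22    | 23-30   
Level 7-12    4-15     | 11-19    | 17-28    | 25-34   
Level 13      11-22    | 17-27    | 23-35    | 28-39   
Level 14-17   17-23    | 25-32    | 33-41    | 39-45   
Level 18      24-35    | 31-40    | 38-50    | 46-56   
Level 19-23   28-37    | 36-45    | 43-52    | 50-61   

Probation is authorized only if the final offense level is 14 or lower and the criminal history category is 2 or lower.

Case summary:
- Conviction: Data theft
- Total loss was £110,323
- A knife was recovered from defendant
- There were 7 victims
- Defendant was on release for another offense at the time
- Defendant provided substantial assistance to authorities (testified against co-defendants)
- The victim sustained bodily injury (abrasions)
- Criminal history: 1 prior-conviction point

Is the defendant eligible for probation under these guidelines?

No

Base offense level for data theft: 20.
A1 does not apply.
A2 applies: 20 + 2 = 22.
A3 applies (level before this adjustment is 22 ≥ 14, so +3): 22 + 3 = 25.
A4 applies: 25 − 2 = 23.
A5 applies: 23 + 3 = 26.
A6 applies (level before this adjustment is 26 ≥ 15, so +3): 26 + 3 = 29.
A7 applies: 29 + 2 = 31.
A8 does not apply.
Level 31 exceeds the maximum of 23; capped at 23.
Final offense level: 23.
Criminal history: 1 prior point → Category 1 (0-3).
Level 23 falls in the 19-23 band.
Grid: Level 19-23 × Category 1 = 28-37 months.
Probation check: level 23 > 14 and category 1 ≤ 2 → not eligible.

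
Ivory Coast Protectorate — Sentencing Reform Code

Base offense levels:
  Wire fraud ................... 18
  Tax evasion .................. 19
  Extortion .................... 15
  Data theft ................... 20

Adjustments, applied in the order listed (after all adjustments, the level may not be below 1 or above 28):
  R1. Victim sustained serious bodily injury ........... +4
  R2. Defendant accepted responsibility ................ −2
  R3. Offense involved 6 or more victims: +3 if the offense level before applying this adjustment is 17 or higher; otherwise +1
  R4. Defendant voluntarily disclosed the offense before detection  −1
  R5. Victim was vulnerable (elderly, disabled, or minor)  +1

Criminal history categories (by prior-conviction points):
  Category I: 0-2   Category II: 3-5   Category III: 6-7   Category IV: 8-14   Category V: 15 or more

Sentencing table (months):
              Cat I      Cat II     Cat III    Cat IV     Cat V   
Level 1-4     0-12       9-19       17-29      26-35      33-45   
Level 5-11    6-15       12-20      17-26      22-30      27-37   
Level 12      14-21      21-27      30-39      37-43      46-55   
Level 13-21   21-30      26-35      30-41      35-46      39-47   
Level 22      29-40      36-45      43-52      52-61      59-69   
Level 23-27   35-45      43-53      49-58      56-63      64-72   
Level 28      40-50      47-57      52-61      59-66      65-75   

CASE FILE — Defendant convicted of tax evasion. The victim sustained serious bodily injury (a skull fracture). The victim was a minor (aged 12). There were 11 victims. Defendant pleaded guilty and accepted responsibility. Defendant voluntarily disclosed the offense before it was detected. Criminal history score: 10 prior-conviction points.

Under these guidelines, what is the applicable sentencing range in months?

56-63 months

Base offense level for tax evasion: 19.
R1 applies: 19 + 4 = 23.
R2 applies: 23 − 2 = 21.
R3 applies (level before this adjustment is 21 ≥ 17, so +3): 21 + 3 = 24.
R4 applies: 24 − 1 = 23.
R5 applies: 23 + 1 = 24.
Final offense level: 24.
Criminal history: 10 prior points → Category IV (8-14).
Level 24 falls in the 23-27 band.
Grid: Level 23-27 × Category IV = 56-63 months.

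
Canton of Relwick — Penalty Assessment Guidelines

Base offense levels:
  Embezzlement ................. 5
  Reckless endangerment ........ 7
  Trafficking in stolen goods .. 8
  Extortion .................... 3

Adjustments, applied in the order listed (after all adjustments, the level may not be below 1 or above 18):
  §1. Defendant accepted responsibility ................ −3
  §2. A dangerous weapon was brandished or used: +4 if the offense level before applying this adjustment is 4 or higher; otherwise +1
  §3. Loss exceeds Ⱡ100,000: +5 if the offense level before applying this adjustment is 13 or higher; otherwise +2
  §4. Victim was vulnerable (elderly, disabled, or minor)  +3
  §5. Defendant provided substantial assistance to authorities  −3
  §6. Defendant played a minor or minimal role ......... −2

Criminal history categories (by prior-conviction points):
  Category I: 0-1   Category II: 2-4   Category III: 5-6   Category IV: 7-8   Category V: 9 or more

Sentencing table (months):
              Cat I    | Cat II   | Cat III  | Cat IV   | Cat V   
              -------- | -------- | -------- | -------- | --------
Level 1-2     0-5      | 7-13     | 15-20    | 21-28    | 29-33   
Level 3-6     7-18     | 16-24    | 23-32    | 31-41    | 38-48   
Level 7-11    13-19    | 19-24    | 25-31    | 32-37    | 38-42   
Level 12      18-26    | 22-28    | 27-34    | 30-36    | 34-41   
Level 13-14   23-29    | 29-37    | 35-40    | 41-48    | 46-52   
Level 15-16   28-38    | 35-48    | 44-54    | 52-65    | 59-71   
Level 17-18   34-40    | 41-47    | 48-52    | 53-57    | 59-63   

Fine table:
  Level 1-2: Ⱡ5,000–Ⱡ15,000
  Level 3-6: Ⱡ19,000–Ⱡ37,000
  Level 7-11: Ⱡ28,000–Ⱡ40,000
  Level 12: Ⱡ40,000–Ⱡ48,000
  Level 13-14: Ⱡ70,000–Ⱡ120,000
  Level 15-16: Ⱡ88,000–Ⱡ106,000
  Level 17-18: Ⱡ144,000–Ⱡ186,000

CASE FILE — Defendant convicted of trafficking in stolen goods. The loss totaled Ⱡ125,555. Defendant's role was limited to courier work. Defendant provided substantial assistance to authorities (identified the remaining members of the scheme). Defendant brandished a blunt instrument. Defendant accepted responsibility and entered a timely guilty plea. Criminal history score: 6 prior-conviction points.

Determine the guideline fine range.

Base offense level for trafficking in stolen goods: 8.
§1 applies: 8 − 3 = 5.
§2 applies (level before this adjustment is 5 ≥ 4, so +4): 5 + 4 = 9.
§3 applies (level before this adjustment is 9 < 13, so +2): 9 + 2 = 11.
§5 applies: 11 − 3 = 8.
§6 applies: 8 − 2 = 6.
Final offense level: 6.
Level 6 falls in the 3-6 band.
Fine table: Level 3-6 → Ⱡ19,000–Ⱡ37,000.

Ⱡ19,000–Ⱡ37,000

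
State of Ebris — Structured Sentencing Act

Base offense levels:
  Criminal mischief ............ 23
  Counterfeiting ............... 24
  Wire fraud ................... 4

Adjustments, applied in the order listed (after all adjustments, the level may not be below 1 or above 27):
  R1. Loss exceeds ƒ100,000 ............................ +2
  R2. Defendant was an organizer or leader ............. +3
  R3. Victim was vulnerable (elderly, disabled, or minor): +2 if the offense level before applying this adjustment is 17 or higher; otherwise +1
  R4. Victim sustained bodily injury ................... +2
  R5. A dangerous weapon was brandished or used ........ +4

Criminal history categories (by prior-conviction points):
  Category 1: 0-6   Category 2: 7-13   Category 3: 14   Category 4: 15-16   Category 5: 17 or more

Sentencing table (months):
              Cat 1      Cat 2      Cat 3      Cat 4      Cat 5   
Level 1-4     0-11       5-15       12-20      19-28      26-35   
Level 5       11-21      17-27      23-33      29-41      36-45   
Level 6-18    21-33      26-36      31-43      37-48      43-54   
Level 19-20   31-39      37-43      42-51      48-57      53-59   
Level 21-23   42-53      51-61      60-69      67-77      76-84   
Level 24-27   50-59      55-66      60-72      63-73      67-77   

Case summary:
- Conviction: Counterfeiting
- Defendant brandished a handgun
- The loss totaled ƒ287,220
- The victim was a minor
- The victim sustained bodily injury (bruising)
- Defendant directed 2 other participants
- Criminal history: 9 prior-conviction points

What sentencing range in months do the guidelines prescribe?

55-66 months

Base offense level for counterfeiting: 24.
R1 applies: 24 + 2 = 26.
R2 applies: 26 + 3 = 29.
R3 applies (level before this adjustment is 29 ≥ 17, so +2): 29 + 2 = 31.
R4 applies: 31 + 2 = 33.
R5 applies: 33 + 4 = 37.
Level 37 exceeds the maximum of 27; capped at 27.
Final offense level: 27.
Criminal history: 9 prior points → Category 2 (7-13).
Level 27 falls in the 24-27 band.
Grid: Level 24-27 × Category 2 = 55-66 months.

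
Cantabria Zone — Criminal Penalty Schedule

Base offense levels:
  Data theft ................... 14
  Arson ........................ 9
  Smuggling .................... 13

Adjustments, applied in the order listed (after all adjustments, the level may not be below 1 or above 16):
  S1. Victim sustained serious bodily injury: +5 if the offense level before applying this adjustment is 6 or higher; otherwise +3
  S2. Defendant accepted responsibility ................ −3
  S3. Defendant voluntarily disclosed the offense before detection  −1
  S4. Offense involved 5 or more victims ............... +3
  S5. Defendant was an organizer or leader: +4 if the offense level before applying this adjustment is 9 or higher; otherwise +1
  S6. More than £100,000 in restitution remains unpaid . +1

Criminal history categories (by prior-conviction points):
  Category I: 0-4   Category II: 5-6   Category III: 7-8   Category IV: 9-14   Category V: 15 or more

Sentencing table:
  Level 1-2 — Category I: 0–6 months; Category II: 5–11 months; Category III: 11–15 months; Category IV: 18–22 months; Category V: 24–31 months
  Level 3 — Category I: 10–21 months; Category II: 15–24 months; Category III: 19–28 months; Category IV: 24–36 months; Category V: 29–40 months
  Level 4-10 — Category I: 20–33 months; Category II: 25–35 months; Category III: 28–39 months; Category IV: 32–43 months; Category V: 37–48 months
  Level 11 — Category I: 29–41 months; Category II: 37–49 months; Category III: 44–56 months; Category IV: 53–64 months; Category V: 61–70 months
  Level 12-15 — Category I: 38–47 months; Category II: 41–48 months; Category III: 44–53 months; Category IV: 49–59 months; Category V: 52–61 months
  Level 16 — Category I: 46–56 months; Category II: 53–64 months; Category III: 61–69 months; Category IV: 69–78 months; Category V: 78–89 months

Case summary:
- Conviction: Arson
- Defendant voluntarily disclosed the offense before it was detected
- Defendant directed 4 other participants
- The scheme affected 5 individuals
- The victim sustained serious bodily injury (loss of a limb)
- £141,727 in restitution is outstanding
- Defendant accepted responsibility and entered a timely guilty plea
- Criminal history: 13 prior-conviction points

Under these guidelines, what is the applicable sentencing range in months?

Base offense level for arson: 9.
S1 applies (level before this adjustment is 9 ≥ 6, so +5): 9 + 5 = 14.
S2 applies: 14 − 3 = 11.
S3 applies: 11 − 1 = 10.
S4 applies: 10 + 3 = 13.
S5 applies (level before this adjustment is 13 ≥ 9, so +4): 13 + 4 = 17.
S6 applies: 17 + 1 = 18.
Level 18 exceeds the maximum of 16; capped at 16.
Final offense level: 16.
Criminal history: 13 prior points → Category IV (9-14).
Level 16 falls in the 16 band.
Grid: Level 16 × Category IV = 69-78 months.

69-78 months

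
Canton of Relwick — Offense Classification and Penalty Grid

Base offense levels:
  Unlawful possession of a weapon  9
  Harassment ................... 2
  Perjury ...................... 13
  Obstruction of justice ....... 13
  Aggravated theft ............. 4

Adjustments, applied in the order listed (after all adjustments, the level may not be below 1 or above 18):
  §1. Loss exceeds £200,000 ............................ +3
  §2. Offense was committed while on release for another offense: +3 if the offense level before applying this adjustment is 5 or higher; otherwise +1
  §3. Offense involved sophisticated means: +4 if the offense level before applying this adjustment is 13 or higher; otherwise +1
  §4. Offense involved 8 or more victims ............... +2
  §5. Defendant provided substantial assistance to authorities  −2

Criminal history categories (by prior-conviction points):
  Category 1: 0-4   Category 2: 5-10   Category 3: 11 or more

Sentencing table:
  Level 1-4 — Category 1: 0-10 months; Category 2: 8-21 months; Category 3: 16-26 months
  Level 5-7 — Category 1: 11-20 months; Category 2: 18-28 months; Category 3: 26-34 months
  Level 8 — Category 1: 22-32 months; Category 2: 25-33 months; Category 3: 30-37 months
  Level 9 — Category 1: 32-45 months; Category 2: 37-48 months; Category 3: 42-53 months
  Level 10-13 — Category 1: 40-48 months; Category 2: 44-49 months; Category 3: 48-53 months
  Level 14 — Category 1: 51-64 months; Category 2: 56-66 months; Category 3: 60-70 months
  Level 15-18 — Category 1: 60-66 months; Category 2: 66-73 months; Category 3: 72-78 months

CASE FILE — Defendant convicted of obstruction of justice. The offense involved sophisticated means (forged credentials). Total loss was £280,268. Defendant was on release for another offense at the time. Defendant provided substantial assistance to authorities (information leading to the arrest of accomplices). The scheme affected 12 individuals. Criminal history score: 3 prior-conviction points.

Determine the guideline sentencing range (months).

60-66 months

Base offense level for obstruction of justice: 13.
§1 applies: 13 + 3 = 16.
§2 applies (level before this adjustment is 16 ≥ 5, so +3): 16 + 3 = 19.
§3 applies (level before this adjustment is 19 ≥ 13, so +4): 19 + 4 = 23.
§4 applies: 23 + 2 = 25.
§5 applies: 25 − 2 = 23.
Level 23 exceeds the maximum of 18; capped at 18.
Final offense level: 18.
Criminal history: 3 prior points → Category 1 (0-4).
Level 18 falls in the 15-18 band.
Grid: Level 15-18 × Category 1 = 60-66 months.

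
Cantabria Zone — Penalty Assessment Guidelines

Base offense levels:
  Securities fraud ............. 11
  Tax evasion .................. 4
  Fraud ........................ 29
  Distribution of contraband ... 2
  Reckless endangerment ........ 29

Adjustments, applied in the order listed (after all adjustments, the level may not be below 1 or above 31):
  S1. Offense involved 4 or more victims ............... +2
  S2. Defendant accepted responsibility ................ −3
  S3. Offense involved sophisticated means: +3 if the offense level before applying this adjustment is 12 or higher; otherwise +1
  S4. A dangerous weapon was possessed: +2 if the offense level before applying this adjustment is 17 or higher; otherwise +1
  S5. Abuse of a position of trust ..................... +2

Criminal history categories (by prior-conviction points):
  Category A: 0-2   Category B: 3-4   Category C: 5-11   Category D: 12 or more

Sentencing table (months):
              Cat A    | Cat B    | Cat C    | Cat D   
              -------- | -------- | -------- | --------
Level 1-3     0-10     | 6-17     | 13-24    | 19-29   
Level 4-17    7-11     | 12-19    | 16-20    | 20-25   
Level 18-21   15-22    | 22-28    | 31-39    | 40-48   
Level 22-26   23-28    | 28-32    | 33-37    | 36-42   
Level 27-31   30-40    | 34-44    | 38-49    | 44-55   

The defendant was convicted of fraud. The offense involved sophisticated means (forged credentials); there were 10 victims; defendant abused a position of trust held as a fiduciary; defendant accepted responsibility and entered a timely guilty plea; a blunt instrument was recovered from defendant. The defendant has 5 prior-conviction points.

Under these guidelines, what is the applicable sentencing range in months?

Base offense level for fraud: 29.
S1 applies: 29 + 2 = 31.
S2 applies: 31 − 3 = 28.
S3 applies (level before this adjustment is 28 ≥ 12, so +3): 28 + 3 = 31.
S4 applies (level before this adjustment is 31 ≥ 17, so +2): 31 + 2 = 33.
S5 applies: 33 + 2 = 35.
Level 35 exceeds the maximum of 31; capped at 31.
Final offense level: 31.
Criminal history: 5 prior points → Category C (5-11).
Level 31 falls in the 27-31 band.
Grid: Level 27-31 × Category C = 38-49 months.

38-49 months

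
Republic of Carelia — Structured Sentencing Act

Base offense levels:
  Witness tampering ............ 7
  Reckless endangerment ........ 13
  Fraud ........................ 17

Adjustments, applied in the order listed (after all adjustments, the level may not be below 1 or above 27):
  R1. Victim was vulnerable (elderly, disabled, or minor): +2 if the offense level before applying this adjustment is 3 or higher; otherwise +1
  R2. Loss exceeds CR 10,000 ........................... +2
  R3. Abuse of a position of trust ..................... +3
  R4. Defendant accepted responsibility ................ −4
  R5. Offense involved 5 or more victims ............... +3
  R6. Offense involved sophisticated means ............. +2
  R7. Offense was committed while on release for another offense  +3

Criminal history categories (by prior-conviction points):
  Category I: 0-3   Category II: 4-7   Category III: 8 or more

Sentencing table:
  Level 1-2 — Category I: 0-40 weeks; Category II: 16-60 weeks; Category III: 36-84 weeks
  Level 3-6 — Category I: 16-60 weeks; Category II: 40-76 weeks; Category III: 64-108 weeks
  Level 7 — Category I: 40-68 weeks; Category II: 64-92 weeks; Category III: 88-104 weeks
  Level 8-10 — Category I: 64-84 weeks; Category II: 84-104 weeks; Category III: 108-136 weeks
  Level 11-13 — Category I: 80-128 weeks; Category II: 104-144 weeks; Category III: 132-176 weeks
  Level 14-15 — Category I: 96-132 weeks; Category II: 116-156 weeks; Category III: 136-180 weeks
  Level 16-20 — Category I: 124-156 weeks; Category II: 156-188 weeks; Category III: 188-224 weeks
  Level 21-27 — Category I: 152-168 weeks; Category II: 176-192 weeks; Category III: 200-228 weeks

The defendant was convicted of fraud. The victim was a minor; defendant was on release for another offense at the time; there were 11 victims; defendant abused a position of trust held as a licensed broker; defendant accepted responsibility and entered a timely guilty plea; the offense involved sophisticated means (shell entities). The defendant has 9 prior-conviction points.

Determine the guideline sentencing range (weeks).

200-228 weeks

Base offense level for fraud: 17.
R1 applies (level before this adjustment is 17 ≥ 3, so +2): 17 + 2 = 19.
R2 does not apply.
R3 applies: 19 + 3 = 22.
R4 applies: 22 − 4 = 18.
R5 applies: 18 + 3 = 21.
R6 applies: 21 + 2 = 23.
R7 applies: 23 + 3 = 26.
Final offense level: 26.
Criminal history: 9 prior points → Category III (8+).
Level 26 falls in the 21-27 band.
Grid: Level 21-27 × Category III = 200-228 weeks.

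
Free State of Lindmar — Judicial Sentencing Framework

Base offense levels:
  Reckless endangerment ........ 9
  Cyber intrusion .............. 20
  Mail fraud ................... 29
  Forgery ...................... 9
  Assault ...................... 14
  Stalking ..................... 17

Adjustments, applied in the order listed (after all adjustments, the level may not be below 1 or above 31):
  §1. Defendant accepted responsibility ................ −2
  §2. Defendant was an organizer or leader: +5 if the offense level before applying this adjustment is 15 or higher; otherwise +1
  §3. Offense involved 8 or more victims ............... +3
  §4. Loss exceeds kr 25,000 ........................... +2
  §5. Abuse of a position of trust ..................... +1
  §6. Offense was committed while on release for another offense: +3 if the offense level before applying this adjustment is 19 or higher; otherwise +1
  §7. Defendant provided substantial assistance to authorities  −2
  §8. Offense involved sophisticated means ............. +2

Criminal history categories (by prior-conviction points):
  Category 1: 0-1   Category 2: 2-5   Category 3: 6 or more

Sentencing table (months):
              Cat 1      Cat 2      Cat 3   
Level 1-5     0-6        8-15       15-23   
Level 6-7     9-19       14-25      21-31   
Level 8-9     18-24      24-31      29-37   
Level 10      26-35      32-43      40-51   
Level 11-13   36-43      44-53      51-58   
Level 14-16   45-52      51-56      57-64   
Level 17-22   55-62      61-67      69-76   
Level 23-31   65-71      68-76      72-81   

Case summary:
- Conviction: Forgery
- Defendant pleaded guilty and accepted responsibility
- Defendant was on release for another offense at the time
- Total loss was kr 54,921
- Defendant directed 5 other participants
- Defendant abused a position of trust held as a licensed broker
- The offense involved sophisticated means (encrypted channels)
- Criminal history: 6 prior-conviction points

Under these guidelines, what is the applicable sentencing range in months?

Base offense level for forgery: 9.
§1 applies: 9 − 2 = 7.
§2 applies (level before this adjustment is 7 < 15, so +1): 7 + 1 = 8.
§3 does not apply.
§4 applies: 8 + 2 = 10.
§5 applies: 10 + 1 = 11.
§6 applies (level before this adjustment is 11 < 19, so +1): 11 + 1 = 12.
§8 applies: 12 + 2 = 14.
Final offense level: 14.
Criminal history: 6 prior points → Category 3 (6+).
Level 14 falls in the 14-16 band.
Grid: Level 14-16 × Category 3 = 57-64 months.

57-64 months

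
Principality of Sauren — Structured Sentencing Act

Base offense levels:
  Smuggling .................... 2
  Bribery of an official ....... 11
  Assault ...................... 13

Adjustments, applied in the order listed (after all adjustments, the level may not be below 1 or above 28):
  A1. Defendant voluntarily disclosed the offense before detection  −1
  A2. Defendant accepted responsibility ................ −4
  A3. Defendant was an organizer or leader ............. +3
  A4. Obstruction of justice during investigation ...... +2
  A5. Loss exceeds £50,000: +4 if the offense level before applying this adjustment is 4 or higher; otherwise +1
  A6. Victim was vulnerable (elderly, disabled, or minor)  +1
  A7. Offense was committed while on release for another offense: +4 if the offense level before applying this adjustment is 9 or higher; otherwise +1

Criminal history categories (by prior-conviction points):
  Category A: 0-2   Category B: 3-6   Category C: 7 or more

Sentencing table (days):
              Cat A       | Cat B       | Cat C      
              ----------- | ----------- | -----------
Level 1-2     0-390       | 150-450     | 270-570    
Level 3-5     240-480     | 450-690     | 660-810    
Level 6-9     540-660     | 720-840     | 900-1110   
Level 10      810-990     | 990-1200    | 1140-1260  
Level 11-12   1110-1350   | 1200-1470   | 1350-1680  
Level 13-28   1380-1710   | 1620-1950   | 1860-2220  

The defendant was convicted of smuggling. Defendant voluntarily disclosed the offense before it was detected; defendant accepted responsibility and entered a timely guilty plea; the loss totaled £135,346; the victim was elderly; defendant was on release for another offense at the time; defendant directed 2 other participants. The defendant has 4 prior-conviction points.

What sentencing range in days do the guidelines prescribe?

Base offense level for smuggling: 2.
A1 applies: 2 − 1 = 1.
A2 applies: 1 − 4 = -3.
A3 applies: -3 + 3 = 0.
A5 applies (level before this adjustment is 0 < 4, so +1): 0 + 1 = 1.
A6 applies: 1 + 1 = 2.
A7 applies (level before this adjustment is 2 < 9, so +1): 2 + 1 = 3.
Final offense level: 3.
Criminal history: 4 prior points → Category B (3-6).
Level 3 falls in the 3-5 band.
Grid: Level 3-5 × Category B = 450-690 days.

450-690 days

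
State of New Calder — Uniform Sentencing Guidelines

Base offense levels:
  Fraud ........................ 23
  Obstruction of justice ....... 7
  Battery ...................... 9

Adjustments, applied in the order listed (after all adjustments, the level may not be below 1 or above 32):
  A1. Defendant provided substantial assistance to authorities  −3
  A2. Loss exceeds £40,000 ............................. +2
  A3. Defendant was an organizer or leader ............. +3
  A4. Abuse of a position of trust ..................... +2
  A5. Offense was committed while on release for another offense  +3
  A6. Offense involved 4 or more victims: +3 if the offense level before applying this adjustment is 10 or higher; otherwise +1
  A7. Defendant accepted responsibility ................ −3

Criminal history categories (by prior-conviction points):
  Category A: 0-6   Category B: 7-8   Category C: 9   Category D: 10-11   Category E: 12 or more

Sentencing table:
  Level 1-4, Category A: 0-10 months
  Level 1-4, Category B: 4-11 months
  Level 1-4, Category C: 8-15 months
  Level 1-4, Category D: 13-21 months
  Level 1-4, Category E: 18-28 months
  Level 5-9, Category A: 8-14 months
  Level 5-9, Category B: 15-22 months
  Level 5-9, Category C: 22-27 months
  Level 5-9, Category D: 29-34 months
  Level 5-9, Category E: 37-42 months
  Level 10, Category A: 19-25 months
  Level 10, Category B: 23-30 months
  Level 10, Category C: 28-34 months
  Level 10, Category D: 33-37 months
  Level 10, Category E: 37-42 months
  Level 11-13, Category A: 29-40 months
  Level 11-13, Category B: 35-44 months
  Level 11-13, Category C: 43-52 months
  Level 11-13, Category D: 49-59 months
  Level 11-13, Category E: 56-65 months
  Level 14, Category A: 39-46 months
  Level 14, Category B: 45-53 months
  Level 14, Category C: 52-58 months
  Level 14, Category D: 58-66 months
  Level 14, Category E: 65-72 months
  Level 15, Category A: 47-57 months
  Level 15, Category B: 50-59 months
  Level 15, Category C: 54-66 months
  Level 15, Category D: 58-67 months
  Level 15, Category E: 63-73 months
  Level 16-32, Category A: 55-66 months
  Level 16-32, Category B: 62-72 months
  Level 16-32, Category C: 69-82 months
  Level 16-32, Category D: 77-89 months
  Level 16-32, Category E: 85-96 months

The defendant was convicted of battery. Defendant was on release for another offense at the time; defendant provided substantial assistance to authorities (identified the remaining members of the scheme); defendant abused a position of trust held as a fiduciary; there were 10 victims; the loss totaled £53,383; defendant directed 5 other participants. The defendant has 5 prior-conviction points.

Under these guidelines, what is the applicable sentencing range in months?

55-66 months

Base offense level for battery: 9.
A1 applies: 9 − 3 = 6.
A2 applies: 6 + 2 = 8.
A3 applies: 8 + 3 = 11.
A4 applies: 11 + 2 = 13.
A5 applies: 13 + 3 = 16.
A6 applies (level before this adjustment is 16 ≥ 10, so +3): 16 + 3 = 19.
Final offense level: 19.
Criminal history: 5 prior points → Category A (0-6).
Level 19 falls in the 16-32 band.
Grid: Level 16-32 × Category A = 55-66 months.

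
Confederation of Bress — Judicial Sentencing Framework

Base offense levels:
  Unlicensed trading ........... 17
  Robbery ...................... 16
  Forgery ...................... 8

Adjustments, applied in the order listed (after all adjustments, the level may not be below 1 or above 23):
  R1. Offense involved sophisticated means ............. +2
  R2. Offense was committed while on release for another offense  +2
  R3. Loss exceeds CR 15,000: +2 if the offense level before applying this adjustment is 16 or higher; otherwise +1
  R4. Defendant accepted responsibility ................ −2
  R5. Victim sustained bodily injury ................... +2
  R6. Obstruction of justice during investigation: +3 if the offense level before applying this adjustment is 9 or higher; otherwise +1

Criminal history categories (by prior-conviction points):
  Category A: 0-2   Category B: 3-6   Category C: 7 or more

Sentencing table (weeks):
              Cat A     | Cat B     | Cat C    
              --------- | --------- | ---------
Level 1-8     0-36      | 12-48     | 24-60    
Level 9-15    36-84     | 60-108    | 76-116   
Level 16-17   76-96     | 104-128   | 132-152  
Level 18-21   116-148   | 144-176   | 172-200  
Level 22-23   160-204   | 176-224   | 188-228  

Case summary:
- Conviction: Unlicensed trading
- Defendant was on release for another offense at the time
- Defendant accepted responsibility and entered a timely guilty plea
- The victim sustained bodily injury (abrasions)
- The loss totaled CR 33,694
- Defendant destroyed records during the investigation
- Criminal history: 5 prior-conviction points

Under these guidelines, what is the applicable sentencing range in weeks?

176-224 weeks

Base offense level for unlicensed trading: 17.
R2 applies: 17 + 2 = 19.
R3 applies (level before this adjustment is 19 ≥ 16, so +2): 19 + 2 = 21.
R4 applies: 21 − 2 = 19.
R5 applies: 19 + 2 = 21.
R6 applies (level before this adjustment is 21 ≥ 9, so +3): 21 + 3 = 24.
Level 24 exceeds the maximum of 23; capped at 23.
Final offense level: 23.
Criminal history: 5 prior points → Category B (3-6).
Level 23 falls in the 22-23 band.
Grid: Level 22-23 × Category B = 176-224 weeks.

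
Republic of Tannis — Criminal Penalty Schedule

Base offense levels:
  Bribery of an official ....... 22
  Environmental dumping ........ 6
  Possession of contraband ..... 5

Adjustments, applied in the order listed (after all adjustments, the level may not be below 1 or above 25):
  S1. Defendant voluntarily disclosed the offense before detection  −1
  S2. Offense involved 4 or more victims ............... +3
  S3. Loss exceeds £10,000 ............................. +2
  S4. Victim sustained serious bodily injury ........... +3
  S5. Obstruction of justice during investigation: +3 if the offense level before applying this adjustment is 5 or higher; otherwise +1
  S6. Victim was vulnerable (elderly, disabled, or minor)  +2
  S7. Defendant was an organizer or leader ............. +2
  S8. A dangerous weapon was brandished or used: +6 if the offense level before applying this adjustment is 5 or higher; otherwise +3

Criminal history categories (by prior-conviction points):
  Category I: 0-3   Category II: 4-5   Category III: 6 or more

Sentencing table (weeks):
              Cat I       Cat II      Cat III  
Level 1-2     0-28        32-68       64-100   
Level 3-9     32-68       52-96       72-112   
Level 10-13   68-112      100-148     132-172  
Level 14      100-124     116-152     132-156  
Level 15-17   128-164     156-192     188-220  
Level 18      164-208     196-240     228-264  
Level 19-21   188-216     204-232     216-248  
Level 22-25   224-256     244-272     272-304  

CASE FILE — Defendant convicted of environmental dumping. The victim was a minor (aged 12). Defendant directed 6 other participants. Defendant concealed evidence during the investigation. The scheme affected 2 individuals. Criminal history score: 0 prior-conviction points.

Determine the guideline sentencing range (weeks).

Base offense level for environmental dumping: 6.
S5 applies (level before this adjustment is 6 ≥ 5, so +3): 6 + 3 = 9.
S6 applies: 9 + 2 = 11.
S7 applies: 11 + 2 = 13.
S8 does not apply.
Final offense level: 13.
Criminal history: 0 prior points → Category I (0-3).
Level 13 falls in the 10-13 band.
Grid: Level 10-13 × Category I = 68-112 weeks.

68-112 weeks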